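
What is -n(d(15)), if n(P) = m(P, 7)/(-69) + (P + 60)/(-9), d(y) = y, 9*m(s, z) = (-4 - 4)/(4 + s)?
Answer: 98317/11799 ≈ 8.3327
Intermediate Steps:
m(s, z) = -8/(9*(4 + s)) (m(s, z) = ((-4 - 4)/(4 + s))/9 = (-8/(4 + s))/9 = -8/(9*(4 + s)))
n(P) = -20/3 - P/9 + 8/(69*(36 + 9*P)) (n(P) = -8/(36 + 9*P)/(-69) + (P + 60)/(-9) = -8/(36 + 9*P)*(-1/69) + (60 + P)*(-⅑) = 8/(69*(36 + 9*P)) + (-20/3 - P/9) = -20/3 - P/9 + 8/(69*(36 + 9*P)))
-n(d(15)) = -(8 - 69*(4 + 15)*(60 + 15))/(621*(4 + 15)) = -(8 - 69*19*75)/(621*19) = -(8 - 98325)/(621*19) = -(-98317)/(621*19) = -1*(-98317/11799) = 98317/11799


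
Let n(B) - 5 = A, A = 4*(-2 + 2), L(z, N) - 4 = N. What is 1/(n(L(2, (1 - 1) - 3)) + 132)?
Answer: 1/137 ≈ 0.0072993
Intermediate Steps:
L(z, N) = 4 + N
A = 0 (A = 4*0 = 0)
n(B) = 5 (n(B) = 5 + 0 = 5)
1/(n(L(2, (1 - 1) - 3)) + 132) = 1/(5 + 132) = 1/137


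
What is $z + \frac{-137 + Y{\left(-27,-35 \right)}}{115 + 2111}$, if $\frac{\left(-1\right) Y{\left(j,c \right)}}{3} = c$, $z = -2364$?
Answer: $- \frac{2631148}{1113} \approx -2364.0$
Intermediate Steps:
$Y{\left(j,c \right)} = - 3 c$
$z + \frac{-137 + Y{\left(-27,-35 \right)}}{115 + 2111} = -2364 + \frac{-137 - -105}{115 + 2111} = -2364 + \frac{-137 + 105}{2226} = -2364 - \frac{16}{1113} = - \frac{2631148}{1113}$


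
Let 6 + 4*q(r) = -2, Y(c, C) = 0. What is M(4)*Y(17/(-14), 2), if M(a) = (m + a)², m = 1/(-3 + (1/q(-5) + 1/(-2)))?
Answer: 0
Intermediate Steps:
q(r) = -2 (q(r) = -3/2 + (¼)*(-2) = -3/2 - ½ = -2)
m = -¼ (m = 1/(-3 + (1/(-2) + 1/(-2))) = 1/(-3 + (1*(-½) + 1*(-½))) = 1/(-3 + (-½ - ½)) = 1/(-3 - 1) = 1/(-4) = -¼ ≈ -0.25000)
M(a) = (-¼ + a)²
M(4)*Y(17/(-14), 2) = ((-1 + 4*4)²/16)*0 = ((-1 + 16)²/16)*0 = ((1/16)*15²)*0 = ((1/16)*225)*0 = (225/16)*0 = 0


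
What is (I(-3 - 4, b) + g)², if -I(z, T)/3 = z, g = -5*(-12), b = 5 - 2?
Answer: 6561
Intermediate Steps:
b = 3
g = 60
I(z, T) = -3*z
(I(-3 - 4, b) + g)² = (-3*(-3 - 4) + 60)² = (-3*(-7) + 60)² = (21 + 60)² = 81² = 6561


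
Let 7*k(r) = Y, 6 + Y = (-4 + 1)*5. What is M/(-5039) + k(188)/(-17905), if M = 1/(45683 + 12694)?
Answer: 882467204/5266965292215 ≈ 0.00016755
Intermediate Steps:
Y = -21 (Y = -6 + (-4 + 1)*5 = -6 - 3*5 = -6 - 15 = -21)
k(r) = -3 (k(r) = (1/7)*(-21) = -3)
M = 1/58377 ≈ 1.7130e-5
M/(-5039) + k(188)/(-17905) = (1/58377)/(-5039) - 3/(-17905) = (1/58377)*(-1/5039) - 3*(-1/17905) = -1/294161703 + 3/17905 = 882467204/5266965292215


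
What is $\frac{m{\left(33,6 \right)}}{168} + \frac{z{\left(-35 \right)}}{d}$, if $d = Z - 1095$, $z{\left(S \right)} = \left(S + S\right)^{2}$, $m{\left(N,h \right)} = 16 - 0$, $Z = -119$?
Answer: $- \frac{50236}{12747} \approx -3.941$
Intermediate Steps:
$m{\left(N,h \right)} = 16$ ($m{\left(N,h \right)} = 16 + 0 = 16$)
$z{\left(S \right)} = 4 S^{2}$ ($z{\left(S \right)} = \left(2 S\right)^{2} = 4 S^{2}$)
$d = -1214$ ($d = -119 - 1095 = -1214$)
$\frac{m{\left(33,6 \right)}}{168} + \frac{z{\left(-35 \right)}}{d} = \frac{16}{168} + \frac{4 \left(-35\right)^{2}}{-1214} = 16 \cdot \frac{1}{168} + 4 \cdot 1225 \left(- \frac{1}{1214}\right) = \frac{2}{21} + 4900 \left(- \frac{1}{1214}\right) = \frac{2}{21} - \frac{2450}{607} = - \frac{50236}{12747}$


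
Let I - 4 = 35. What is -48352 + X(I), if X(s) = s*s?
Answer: -46831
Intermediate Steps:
I = 39 (I = 4 + 35 = 39)
X(s) = s**2
-48352 + X(I) = -48352 + 39**2 = -48352 + 1521 = -46831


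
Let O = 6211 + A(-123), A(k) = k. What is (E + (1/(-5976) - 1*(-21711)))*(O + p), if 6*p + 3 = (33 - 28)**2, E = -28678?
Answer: -760875842075/17928 ≈ -4.2441e+7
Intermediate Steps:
O = 6088 (O = 6211 - 123 = 6088)
p = 11/3 (p = -1/2 + (33 - 28)**2/6 = -1/2 + (1/6)*5**2 = -1/2 + (1/6)*25 = -1/2 + 25/6 = 11/3 ≈ 3.6667)
(E + (1/(-5976) - 1*(-21711)))*(O + p) = (-28678 + (1/(-5976) - 1*(-21711)))*(6088 + 11/3) = (-28678 + (-1/5976 + 21711))*(18275/3) = (-28678 + 129744935/5976)*(18275/3) = -41634793/5976*18275/3 = -760875842075/17928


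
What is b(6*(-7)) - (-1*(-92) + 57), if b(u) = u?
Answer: -191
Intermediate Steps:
b(6*(-7)) - (-1*(-92) + 57) = 6*(-7) - (-1*(-92) + 57) = -42 - (92 + 57) = -42 - 1*149 = -42 - 149 = -191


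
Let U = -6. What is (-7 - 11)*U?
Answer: 108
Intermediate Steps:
(-7 - 11)*U = (-7 - 11)*(-6) = -18*(-6) = 108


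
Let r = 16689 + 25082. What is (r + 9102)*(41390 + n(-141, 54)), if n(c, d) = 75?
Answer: 2109448945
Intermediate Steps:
r = 41771
(r + 9102)*(41390 + n(-141, 54)) = (41771 + 9102)*(41390 + 75) = 50873*41465 = 2109448945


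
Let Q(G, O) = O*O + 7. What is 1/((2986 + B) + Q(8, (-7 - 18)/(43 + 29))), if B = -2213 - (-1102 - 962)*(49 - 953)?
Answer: -5184/9668553359 ≈ -5.3617e-7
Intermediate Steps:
Q(G, O) = 7 + O² (Q(G, O) = O² + 7 = 7 + O²)
B = -1868069 (B = -2213 - (-2064)*(-904) = -2213 - 1*1865856 = -2213 - 1865856 = -1868069)
1/((2986 + B) + Q(8, (-7 - 18)/(43 + 29))) = 1/((2986 - 1868069) + (7 + ((-7 - 18)/(43 + 29))²)) = 1/(-1865083 + (7 + (-25/72)²)) = 1/(-1865083 + (7 + 625/5184)) = 1/(-1865083 + 36913/5184) = 1/(-9668553359/5184) = -5184/9668553359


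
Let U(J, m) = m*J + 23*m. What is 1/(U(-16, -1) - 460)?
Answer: -1/467 ≈ -0.0021413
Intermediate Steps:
U(J, m) = 23*m + J*m (U(J, m) = J*m + 23*m = 23*m + J*m)
1/(U(-16, -1) - 460) = 1/(-(23 - 16) - 460) = 1/(-1*7 - 460) = 1/(-7 - 460) = 1/(-467) = -1/467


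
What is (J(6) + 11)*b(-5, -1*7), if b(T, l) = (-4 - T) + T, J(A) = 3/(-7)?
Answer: -296/7 ≈ -42.286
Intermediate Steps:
J(A) = -3/7 (J(A) = 3*(-⅐) = -3/7)
b(T, l) = -4
(J(6) + 11)*b(-5, -1*7) = (-3/7 + 11)*(-4) = (74/7)*(-4) = -296/7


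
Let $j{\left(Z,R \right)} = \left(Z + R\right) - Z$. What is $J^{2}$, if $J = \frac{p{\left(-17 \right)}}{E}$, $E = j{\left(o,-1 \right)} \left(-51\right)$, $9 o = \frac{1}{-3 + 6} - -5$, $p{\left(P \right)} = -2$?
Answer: $\frac{4}{2601} \approx 0.0015379$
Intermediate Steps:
$o = \frac{16}{27}$ ($o = \frac{\frac{1}{-3 + 6} - -5}{9} = \frac{\frac{1}{3} + 5}{9} = \frac{1}{9} \cdot \frac{16}{3} = \frac{16}{27} \approx 0.59259$)
$j{\left(Z,R \right)} = R$ ($j{\left(Z,R \right)} = \left(R + Z\right) - Z = R$)
$E = 51$ ($E = \left(-1\right) \left(-51\right) = 51$)
$J = - \frac{2}{51} \approx -0.039216$
$J^{2} = \left(- \frac{2}{51}\right)^{2} = \frac{4}{2601}$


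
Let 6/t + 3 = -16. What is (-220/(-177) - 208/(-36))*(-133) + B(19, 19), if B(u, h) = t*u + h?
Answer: -488921/531 ≈ -920.75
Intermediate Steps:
t = -6/19 (t = 6/(-3 - 16) = 6/(-19) = 6*(-1/19) = -6/19 ≈ -0.31579)
B(u, h) = h - 6*u/19 (B(u, h) = -6*u/19 + h = h - 6*u/19)
(-220/(-177) - 208/(-36))*(-133) + B(19, 19) = (-220/(-177) - 208/(-36))*(-133) + (19 - 6/19*19) = (-220*(-1/177) - 208*(-1/36))*(-133) + (19 - 6) = (220/177 + 52/9)*(-133) + 13 = (3728/531)*(-133) + 13 = -495824/531 + 13 = -488921/531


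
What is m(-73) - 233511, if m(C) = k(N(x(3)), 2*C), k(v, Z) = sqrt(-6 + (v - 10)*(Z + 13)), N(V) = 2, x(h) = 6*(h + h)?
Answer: -233511 + 23*sqrt(2) ≈ -2.3348e+5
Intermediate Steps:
x(h) = 12*h (x(h) = 6*(2*h) = 12*h)
k(v, Z) = sqrt(-6 + (-10 + v)*(13 + Z))
m(C) = sqrt(-110 - 16*C) (m(C) = sqrt(-136 - 20*C + 13*2 + (2*C)*2) = sqrt(-136 - 20*C + 26 + 4*C) = sqrt(-110 - 16*C))
m(-73) - 233511 = sqrt(-110 - 16*(-73)) - 233511 = sqrt(-110 + 1168) - 233511 = sqrt(1058) - 233511 = 23*sqrt(2) - 233511 = -233511 + 23*sqrt(2)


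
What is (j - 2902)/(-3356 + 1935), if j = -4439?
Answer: 7341/1421 ≈ 5.1661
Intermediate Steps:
(j - 2902)/(-3356 + 1935) = (-4439 - 2902)/(-3356 + 1935) = -7341/(-1421) = -7341*(-1/1421) = 7341/1421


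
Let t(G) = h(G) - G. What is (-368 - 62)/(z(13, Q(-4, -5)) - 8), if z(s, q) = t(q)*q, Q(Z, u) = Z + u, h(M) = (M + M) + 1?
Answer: -215/32 ≈ -6.7188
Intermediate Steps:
h(M) = 1 + 2*M (h(M) = 2*M + 1 = 1 + 2*M)
t(G) = 1 + G (t(G) = (1 + 2*G) - G = 1 + G)
z(s, q) = q*(1 + q) (z(s, q) = (1 + q)*q = q*(1 + q))
(-368 - 62)/(z(13, Q(-4, -5)) - 8) = (-368 - 62)/((-4 - 5)*(1 + (-4 - 5)) - 8) = -430/(-9*(1 - 9) - 8) = -430/(-9*(-8) - 8) = -430/(72 - 8) = -430/64 = -430*1/64 = -215/32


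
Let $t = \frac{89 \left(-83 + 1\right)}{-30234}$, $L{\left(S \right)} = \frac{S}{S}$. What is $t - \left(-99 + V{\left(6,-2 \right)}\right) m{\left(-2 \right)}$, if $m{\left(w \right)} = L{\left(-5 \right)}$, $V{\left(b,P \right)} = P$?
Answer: $\frac{1530466}{15117} \approx 101.24$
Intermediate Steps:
$L{\left(S \right)} = 1$
$m{\left(w \right)} = 1$
$t = \frac{3649}{15117}$ ($t = 89 \left(-82\right) \left(- \frac{1}{30234}\right) = \left(-7298\right) \left(- \frac{1}{30234}\right) = \frac{3649}{15117} \approx 0.24138$)
$t - \left(-99 + V{\left(6,-2 \right)}\right) m{\left(-2 \right)} = \frac{3649}{15117} - \left(-99 - 2\right) 1 = \frac{3649}{15117} - \left(-101\right) 1 = \frac{3649}{15117} - -101 = \frac{3649}{15117} + 101 = \frac{1530466}{15117}$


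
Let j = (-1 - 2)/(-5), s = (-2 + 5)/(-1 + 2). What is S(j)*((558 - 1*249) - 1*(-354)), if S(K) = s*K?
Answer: 5967/5 ≈ 1193.4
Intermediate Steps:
s = 3 (s = 3/1 = 3*1 = 3)
j = 3/5 (j = -3*(-1/5) = 3/5 ≈ 0.60000)
S(K) = 3*K
S(j)*((558 - 1*249) - 1*(-354)) = (3*(3/5))*((558 - 1*249) - 1*(-354)) = 9*((558 - 249) + 354)/5 = 9*(309 + 354)/5 = (9/5)*663 = 5967/5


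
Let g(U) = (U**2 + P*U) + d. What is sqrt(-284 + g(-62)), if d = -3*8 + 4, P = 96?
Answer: 6*I*sqrt(67) ≈ 49.112*I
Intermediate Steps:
d = -20 (d = -24 + 4 = -20)
g(U) = -20 + U**2 + 96*U (g(U) = (U**2 + 96*U) - 20 = -20 + U**2 + 96*U)
sqrt(-284 + g(-62)) = sqrt(-284 + (-20 + (-62)**2 + 96*(-62))) = sqrt(-284 + (-20 + 3844 - 5952)) = sqrt(-284 - 2128) = sqrt(-2412) = 6*I*sqrt(67)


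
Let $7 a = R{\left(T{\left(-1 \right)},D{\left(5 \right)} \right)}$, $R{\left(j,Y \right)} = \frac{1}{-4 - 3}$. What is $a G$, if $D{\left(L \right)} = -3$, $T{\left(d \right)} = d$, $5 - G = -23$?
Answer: $- \frac{4}{7} \approx -0.57143$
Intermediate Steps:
$G = 28$ ($G = 5 - -23 = 5 + 23 = 28$)
$R{\left(j,Y \right)} = - \frac{1}{7}$ ($R{\left(j,Y \right)} = \frac{1}{-7} = - \frac{1}{7}$)
$a = - \frac{1}{49}$ ($a = \frac{1}{7} \left(- \frac{1}{7}\right) = - \frac{1}{49} \approx -0.020408$)
$a G = \left(- \frac{1}{49}\right) 28 = - \frac{4}{7}$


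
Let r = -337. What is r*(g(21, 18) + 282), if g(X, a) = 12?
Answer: -99078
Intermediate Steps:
r*(g(21, 18) + 282) = -337*(12 + 282) = -337*294 = -99078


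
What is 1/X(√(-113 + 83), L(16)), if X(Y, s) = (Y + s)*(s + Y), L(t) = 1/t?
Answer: 256/(1 + 16*I*√30)² ≈ -0.03332 - 0.00076053*I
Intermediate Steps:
X(Y, s) = (Y + s)² (X(Y, s) = (Y + s)*(Y + s) = (Y + s)²)
1/X(√(-113 + 83), L(16)) = 1/((√(-113 + 83) + 1/16)²) = 1/((√(-30) + 1/16)²) = 1/((I*√30 + 1/16)²) = 1/((1/16 + I*√30)²) = (1/16 + I*√30)⁻²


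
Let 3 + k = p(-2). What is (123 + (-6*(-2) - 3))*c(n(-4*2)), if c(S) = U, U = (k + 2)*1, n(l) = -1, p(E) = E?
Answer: -396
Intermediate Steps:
k = -5 (k = -3 - 2 = -5)
U = -3 (U = (-5 + 2)*1 = -3*1 = -3)
c(S) = -3
(123 + (-6*(-2) - 3))*c(n(-4*2)) = (123 + (-6*(-2) - 3))*(-3) = (123 + (12 - 3))*(-3) = (123 + 9)*(-3) = 132*(-3) = -396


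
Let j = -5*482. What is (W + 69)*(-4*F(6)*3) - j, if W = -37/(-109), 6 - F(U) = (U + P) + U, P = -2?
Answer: 625474/109 ≈ 5738.3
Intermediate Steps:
F(U) = 8 - 2*U (F(U) = 6 - ((U - 2) + U) = 6 - ((-2 + U) + U) = 6 - (-2 + 2*U) = 6 + (2 - 2*U) = 8 - 2*U)
W = 37/109 (W = -37*(-1/109) = 37/109 ≈ 0.33945)
j = -2410
(W + 69)*(-4*F(6)*3) - j = (37/109 + 69)*(-4*(8 - 2*6)*3) - 1*(-2410) = 7558*(-4*(8 - 12)*3)/109 + 2410 = 7558*(-4*(-4)*3)/109 + 2410 = 7558*(16*3)/109 + 2410 = (7558/109)*48 + 2410 = 362784/109 + 2410 = 625474/109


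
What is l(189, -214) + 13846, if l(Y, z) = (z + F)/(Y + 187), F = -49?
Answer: 5205833/376 ≈ 13845.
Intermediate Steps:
l(Y, z) = (-49 + z)/(187 + Y) (l(Y, z) = (z - 49)/(Y + 187) = (-49 + z)/(187 + Y))
l(189, -214) + 13846 = (-49 - 214)/(187 + 189) + 13846 = -263/376 + 13846 = 5205833/376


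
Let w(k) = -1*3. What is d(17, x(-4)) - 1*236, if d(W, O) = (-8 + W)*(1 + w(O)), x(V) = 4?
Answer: -254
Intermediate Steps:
w(k) = -3
d(W, O) = 16 - 2*W (d(W, O) = (-8 + W)*(1 - 3) = (-8 + W)*(-2) = 16 - 2*W)
d(17, x(-4)) - 1*236 = (16 - 2*17) - 1*236 = (16 - 34) - 236 = -18 - 236 = -254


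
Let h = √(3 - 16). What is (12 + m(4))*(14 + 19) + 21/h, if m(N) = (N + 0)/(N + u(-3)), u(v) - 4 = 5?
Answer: 5280/13 - 21*I*√13/13 ≈ 406.15 - 5.8243*I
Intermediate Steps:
u(v) = 9 (u(v) = 4 + 5 = 9)
h = I*√13 (h = √(-13) = I*√13 ≈ 3.6056*I)
m(N) = N/(9 + N) (m(N) = (N + 0)/(N + 9) = N/(9 + N))
(12 + m(4))*(14 + 19) + 21/h = (12 + 4/(9 + 4))*(14 + 19) + 21/((I*√13)) = (12 + 4/13)*33 + 21*(-I*√13/13) = (12 + 4*(1/13))*33 - 21*I*√13/13 = (12 + 4/13)*33 - 21*I*√13/13 = (160/13)*33 - 21*I*√13/13 = 5280/13 - 21*I*√13/13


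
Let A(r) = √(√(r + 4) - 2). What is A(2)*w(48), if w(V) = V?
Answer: 48*√(-2 + √6) ≈ 32.181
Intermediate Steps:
A(r) = √(-2 + √(4 + r)) (A(r) = √(√(4 + r) - 2) = √(-2 + √(4 + r)))
A(2)*w(48) = √(-2 + √(4 + 2))*48 = √(-2 + √6)*48 = 48*√(-2 + √6)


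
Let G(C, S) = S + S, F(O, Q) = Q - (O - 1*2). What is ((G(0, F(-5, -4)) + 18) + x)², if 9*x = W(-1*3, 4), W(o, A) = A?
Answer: 48400/81 ≈ 597.53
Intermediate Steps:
F(O, Q) = 2 + Q - O (F(O, Q) = Q - (O - 2) = Q - (-2 + O) = Q + (2 - O) = 2 + Q - O)
G(C, S) = 2*S
x = 4/9 (x = (⅑)*4 = 4/9 ≈ 0.44444)
((G(0, F(-5, -4)) + 18) + x)² = ((2*(2 - 4 - 1*(-5)) + 18) + 4/9)² = ((2*(2 - 4 + 5) + 18) + 4/9)² = ((2*3 + 18) + 4/9)² = ((6 + 18) + 4/9)² = (24 + 4/9)² = (220/9)² = 48400/81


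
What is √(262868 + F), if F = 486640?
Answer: 2*√187377 ≈ 865.74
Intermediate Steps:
√(262868 + F) = √(262868 + 486640) = √749508 = 2*√187377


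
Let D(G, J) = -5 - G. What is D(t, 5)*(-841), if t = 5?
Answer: 8410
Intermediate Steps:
D(t, 5)*(-841) = (-5 - 1*5)*(-841) = (-5 - 5)*(-841) = -10*(-841) = 8410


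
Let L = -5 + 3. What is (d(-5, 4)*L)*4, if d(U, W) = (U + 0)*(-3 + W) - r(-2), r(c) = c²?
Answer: 72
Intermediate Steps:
L = -2
d(U, W) = -4 + U*(-3 + W) (d(U, W) = (U + 0)*(-3 + W) - 1*(-2)² = U*(-3 + W) - 1*4 = U*(-3 + W) - 4 = -4 + U*(-3 + W))
(d(-5, 4)*L)*4 = ((-4 - 3*(-5) - 5*4)*(-2))*4 = ((-4 + 15 - 20)*(-2))*4 = -9*(-2)*4 = 18*4 = 72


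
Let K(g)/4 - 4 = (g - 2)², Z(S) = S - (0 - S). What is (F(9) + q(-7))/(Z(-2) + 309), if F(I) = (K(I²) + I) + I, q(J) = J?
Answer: 24991/305 ≈ 81.938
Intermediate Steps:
Z(S) = 2*S (Z(S) = S - (-1)*S = S + S = 2*S)
K(g) = 16 + 4*(-2 + g)² (K(g) = 16 + 4*(g - 2)² = 16 + 4*(-2 + g)²)
F(I) = 16 + 2*I + 4*(-2 + I²)² (F(I) = ((16 + 4*(-2 + I²)²) + I) + I = (16 + I + 4*(-2 + I²)²) + I = 16 + 2*I + 4*(-2 + I²)²)
(F(9) + q(-7))/(Z(-2) + 309) = ((16 + 2*9 + 4*(-2 + 9²)²) - 7)/(2*(-2) + 309) = ((16 + 18 + 4*(-2 + 81)²) - 7)/(-4 + 309) = ((16 + 18 + 4*79²) - 7)/305 = ((16 + 18 + 4*6241) - 7)*(1/305) = ((16 + 18 + 24964) - 7)*(1/305) = (24998 - 7)*(1/305) = 24991*(1/305) = 24991/305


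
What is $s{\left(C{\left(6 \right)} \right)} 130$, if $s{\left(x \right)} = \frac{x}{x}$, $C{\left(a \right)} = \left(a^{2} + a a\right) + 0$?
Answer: $130$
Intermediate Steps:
$C{\left(a \right)} = 2 a^{2}$ ($C{\left(a \right)} = \left(a^{2} + a^{2}\right) + 0 = 2 a^{2} + 0 = 2 a^{2}$)
$s{\left(x \right)} = 1$
$s{\left(C{\left(6 \right)} \right)} 130 = 1 \cdot 130 = 130$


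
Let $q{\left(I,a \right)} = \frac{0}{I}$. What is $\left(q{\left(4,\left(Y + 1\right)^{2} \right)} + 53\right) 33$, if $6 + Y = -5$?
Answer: $1749$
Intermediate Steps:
$Y = -11$ ($Y = -6 - 5 = -11$)
$q{\left(I,a \right)} = 0$
$\left(q{\left(4,\left(Y + 1\right)^{2} \right)} + 53\right) 33 = \left(0 + 53\right) 33 = 53 \cdot 33 = 1749$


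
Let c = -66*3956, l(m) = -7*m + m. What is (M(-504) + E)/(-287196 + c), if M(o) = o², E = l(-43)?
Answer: -42379/91382 ≈ -0.46376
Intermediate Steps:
l(m) = -6*m
E = 258 (E = -6*(-43) = 258)
c = -261096
(M(-504) + E)/(-287196 + c) = ((-504)² + 258)/(-287196 - 261096) = (254016 + 258)/(-548292) = 254274*(-1/548292) = -42379/91382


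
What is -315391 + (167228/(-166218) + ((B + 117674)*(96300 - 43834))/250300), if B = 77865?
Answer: -2854107251908967/10401091350 ≈ -2.7440e+5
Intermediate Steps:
-315391 + (167228/(-166218) + ((B + 117674)*(96300 - 43834))/250300) = -315391 + (167228/(-166218) + ((77865 + 117674)*(96300 - 43834))/250300) = -315391 + (167228*(-1/166218) + (195539*52466)*(1/250300)) = -315391 + (-83614/83109 + 10259149174*(1/250300)) = -315391 + (-83614/83109 + 5129574587/125150) = -315391 + 426303350058883/10401091350 = -2854107251908967/10401091350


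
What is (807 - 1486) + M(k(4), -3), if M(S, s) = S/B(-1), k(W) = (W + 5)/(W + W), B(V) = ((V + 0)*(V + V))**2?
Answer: -21719/32 ≈ -678.72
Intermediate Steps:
B(V) = 4*V**4 (B(V) = (V*(2*V))**2 = (2*V**2)**2 = 4*V**4)
k(W) = (5 + W)/(2*W) (k(W) = (5 + W)/((2*W)) = (5 + W)*(1/(2*W)) = (5 + W)/(2*W))
M(S, s) = S/4 (M(S, s) = S/((4*(-1)**4)) = S/((4*1)) = S/4)
(807 - 1486) + M(k(4), -3) = (807 - 1486) + ((1/2)*(5 + 4)/4)/4 = -679 + ((1/2)*(1/4)*9)/4 = -679 + (1/4)*(9/8) = -679 + 9/32 = -21719/32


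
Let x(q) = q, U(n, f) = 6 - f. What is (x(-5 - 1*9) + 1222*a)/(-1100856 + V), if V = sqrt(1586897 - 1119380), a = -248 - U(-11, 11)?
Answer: 108970065920/403961155073 + 296960*sqrt(467517)/1211883465219 ≈ 0.26992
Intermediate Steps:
a = -243 (a = -248 - (6 - 1*11) = -248 - (6 - 11) = -248 - 1*(-5) = -248 + 5 = -243)
V = sqrt(467517) ≈ 683.75
(x(-5 - 1*9) + 1222*a)/(-1100856 + V) = ((-5 - 1*9) + 1222*(-243))/(-1100856 + sqrt(467517)) = ((-5 - 9) - 296946)/(-1100856 + sqrt(467517)) = (-14 - 296946)/(-1100856 + sqrt(467517)) = -296960/(-1100856 + sqrt(467517))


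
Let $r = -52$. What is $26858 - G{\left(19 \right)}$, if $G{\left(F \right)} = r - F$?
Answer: $26929$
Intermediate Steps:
$G{\left(F \right)} = -52 - F$
$26858 - G{\left(19 \right)} = 26858 - \left(-52 - 19\right) = 26858 - -71 = 26858 + 71 = 26929$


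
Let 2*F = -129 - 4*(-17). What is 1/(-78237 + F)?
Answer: -2/156535 ≈ -1.2777e-5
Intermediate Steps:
F = -61/2 (F = (-129 - 4*(-17))/2 = (-129 + 68)/2 = (1/2)*(-61) = -61/2 ≈ -30.500)
1/(-78237 + F) = 1/(-78237 - 61/2) = 1/(-156535/2) = -2/156535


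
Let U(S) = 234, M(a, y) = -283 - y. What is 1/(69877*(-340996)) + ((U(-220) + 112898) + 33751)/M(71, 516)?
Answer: -3499895441358235/19038394216108 ≈ -183.83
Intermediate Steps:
1/(69877*(-340996)) + ((U(-220) + 112898) + 33751)/M(71, 516) = 1/(69877*(-340996)) + ((234 + 112898) + 33751)/(-283 - 1*516) = (1/69877)*(-1/340996) + (113132 + 33751)/(-283 - 516) = -1/23827777492 + 146883/(-799) = -1/23827777492 + 146883*(-1/799) = -1/23827777492 - 146883/799 = -3499895441358235/19038394216108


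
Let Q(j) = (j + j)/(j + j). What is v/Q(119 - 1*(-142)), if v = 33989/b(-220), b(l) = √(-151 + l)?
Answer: -33989*I*√371/371 ≈ -1764.6*I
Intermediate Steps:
Q(j) = 1 (Q(j) = (2*j)/((2*j)) = (2*j)*(1/(2*j)) = 1)
v = -33989*I*√371/371 (v = 33989/(√(-151 - 220)) = 33989/(√(-371)) = 33989/((I*√371)) = 33989*(-I*√371/371) = -33989*I*√371/371 ≈ -1764.6*I)
v/Q(119 - 1*(-142)) = -33989*I*√371/371/1 = -33989*I*√371/371*1 = -33989*I*√371/371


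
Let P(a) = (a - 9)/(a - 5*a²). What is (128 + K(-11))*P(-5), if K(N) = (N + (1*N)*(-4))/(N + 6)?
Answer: 4249/325 ≈ 13.074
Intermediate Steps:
P(a) = (-9 + a)/(a - 5*a²)
K(N) = -3*N/(6 + N) (K(N) = (N + N*(-4))/(6 + N) = (N - 4*N)/(6 + N) = (-3*N)/(6 + N) = -3*N/(6 + N))
(128 + K(-11))*P(-5) = (128 - 3*(-11)/(6 - 11))*((9 - 1*(-5))/((-5)*(-1 + 5*(-5)))) = (128 - 3*(-11)/(-5))*(-(9 + 5)/(5*(-1 - 25))) = (128 - 3*(-11)*(-⅕))*(-⅕*14/(-26)) = (128 - 33/5)*(-⅕*(-1/26)*14) = (607/5)*(7/65) = 4249/325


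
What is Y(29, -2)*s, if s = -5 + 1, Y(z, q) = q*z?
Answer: 232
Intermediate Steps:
s = -4
Y(29, -2)*s = -2*29*(-4) = -58*(-4) = 232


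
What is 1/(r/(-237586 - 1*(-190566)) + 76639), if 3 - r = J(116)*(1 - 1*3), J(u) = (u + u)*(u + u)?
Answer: 47020/3603458129 ≈ 1.3049e-5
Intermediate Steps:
J(u) = 4*u² (J(u) = (2*u)*(2*u) = 4*u²)
r = 107651 (r = 3 - 4*116²*(1 - 1*3) = 3 - 4*13456*(1 - 3) = 3 - 53824*(-2) = 3 - 1*(-107648) = 3 + 107648 = 107651)
1/(r/(-237586 - 1*(-190566)) + 76639) = 1/(107651/(-237586 - 1*(-190566)) + 76639) = 1/(107651/(-237586 + 190566) + 76639) = 1/(107651/(-47020) + 76639) = 1/(107651*(-1/47020) + 76639) = 1/(-107651/47020 + 76639) = 1/(3603458129/47020) = 47020/3603458129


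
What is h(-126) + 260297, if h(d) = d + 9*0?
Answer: 260171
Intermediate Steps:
h(d) = d (h(d) = d + 0 = d)
h(-126) + 260297 = -126 + 260297 = 260171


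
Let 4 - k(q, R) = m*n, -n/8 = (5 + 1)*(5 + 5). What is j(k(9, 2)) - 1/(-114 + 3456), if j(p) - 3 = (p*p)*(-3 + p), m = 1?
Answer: 376566998537/3342 ≈ 1.1268e+8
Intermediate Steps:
n = -480 (n = -8*(5 + 1)*(5 + 5) = -48*10 = -8*60 = -480)
k(q, R) = 484 (k(q, R) = 4 - (-480) = 4 - 1*(-480) = 4 + 480 = 484)
j(p) = 3 + p**2*(-3 + p) (j(p) = 3 + (p*p)*(-3 + p) = 3 + p**2*(-3 + p))
j(k(9, 2)) - 1/(-114 + 3456) = (3 + 484**3 - 3*484**2) - 1/(-114 + 3456) = (3 + 113379904 - 3*234256) - 1/3342 = (3 + 113379904 - 702768) - 1*1/3342 = 112677139 - 1/3342 = 376566998537/3342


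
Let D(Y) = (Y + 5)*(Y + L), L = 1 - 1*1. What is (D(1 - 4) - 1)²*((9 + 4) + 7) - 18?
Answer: 962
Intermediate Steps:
L = 0 (L = 1 - 1 = 0)
D(Y) = Y*(5 + Y) (D(Y) = (Y + 5)*(Y + 0) = (5 + Y)*Y = Y*(5 + Y))
(D(1 - 4) - 1)²*((9 + 4) + 7) - 18 = ((1 - 4)*(5 + (1 - 4)) - 1)²*((9 + 4) + 7) - 18 = (-3*(5 - 3) - 1)²*(13 + 7) - 18 = (-3*2 - 1)²*20 - 18 = (-6 - 1)²*20 - 18 = (-7)²*20 - 18 = 49*20 - 18 = 980 - 18 = 962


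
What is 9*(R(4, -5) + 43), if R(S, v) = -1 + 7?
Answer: 441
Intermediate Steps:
R(S, v) = 6
9*(R(4, -5) + 43) = 9*(6 + 43) = 9*49 = 441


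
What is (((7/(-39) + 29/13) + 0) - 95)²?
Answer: 13140625/1521 ≈ 8639.5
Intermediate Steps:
(((7/(-39) + 29/13) + 0) - 95)² = (((7*(-1/39) + 29*(1/13)) + 0) - 95)² = (((-7/39 + 29/13) + 0) - 95)² = ((80/39 + 0) - 95)² = (80/39 - 95)² = (-3625/39)² = 13140625/1521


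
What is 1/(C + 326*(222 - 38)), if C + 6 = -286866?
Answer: -1/226888 ≈ -4.4075e-6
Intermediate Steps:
C = -286872 (C = -6 - 286866 = -286872)
1/(C + 326*(222 - 38)) = 1/(-286872 + 326*(222 - 38)) = 1/(-286872 + 326*184) = 1/(-286872 + 59984) = 1/(-226888) = -1/226888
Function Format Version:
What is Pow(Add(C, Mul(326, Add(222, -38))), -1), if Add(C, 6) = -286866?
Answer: Rational(-1, 226888) ≈ -4.4075e-6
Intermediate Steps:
C = -286872 (C = Add(-6, -286866) = -286872)
Pow(Add(C, Mul(326, Add(222, -38))), -1) = Pow(Add(-286872, Mul(326, Add(222, -38))), -1) = Pow(Add(-286872, Mul(326, 184)), -1) = Pow(Add(-286872, 59984), -1) = Pow(-226888, -1) = Rational(-1, 226888)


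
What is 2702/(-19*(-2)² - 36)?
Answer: -193/8 ≈ -24.125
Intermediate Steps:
2702/(-19*(-2)² - 36) = 2702/(-19*4 - 36) = 2702/(-76 - 36) = 2702/(-112) = 2702*(-1/112) = -193/8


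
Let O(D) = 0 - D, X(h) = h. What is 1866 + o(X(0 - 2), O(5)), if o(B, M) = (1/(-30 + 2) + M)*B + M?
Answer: 26195/14 ≈ 1871.1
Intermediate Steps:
O(D) = -D
o(B, M) = M + B*(-1/28 + M) (o(B, M) = (1/(-28) + M)*B + M = (-1/28 + M)*B + M = B*(-1/28 + M) + M = M + B*(-1/28 + M))
1866 + o(X(0 - 2), O(5)) = 1866 + (-1*5 - (0 - 2)/28 + (0 - 2)*(-1*5)) = 1866 + (-5 - 1/28*(-2) - 2*(-5)) = 1866 + (-5 + 1/14 + 10) = 1866 + 71/14 = 26195/14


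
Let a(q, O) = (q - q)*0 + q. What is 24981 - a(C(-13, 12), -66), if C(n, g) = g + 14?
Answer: 24955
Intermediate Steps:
C(n, g) = 14 + g
a(q, O) = q (a(q, O) = 0*0 + q = 0 + q = q)
24981 - a(C(-13, 12), -66) = 24981 - (14 + 12) = 24981 - 1*26 = 24981 - 26 = 24955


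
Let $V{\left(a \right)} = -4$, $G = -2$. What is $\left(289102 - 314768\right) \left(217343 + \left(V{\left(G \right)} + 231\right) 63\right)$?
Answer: $-5945374904$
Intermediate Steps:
$\left(289102 - 314768\right) \left(217343 + \left(V{\left(G \right)} + 231\right) 63\right) = \left(289102 - 314768\right) \left(217343 + \left(-4 + 231\right) 63\right) = - 25666 \left(217343 + 227 \cdot 63\right) = - 25666 \left(217343 + 14301\right) = \left(-25666\right) 231644 = -5945374904$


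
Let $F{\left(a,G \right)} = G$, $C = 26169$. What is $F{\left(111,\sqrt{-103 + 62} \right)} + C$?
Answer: $26169 + i \sqrt{41} \approx 26169.0 + 6.4031 i$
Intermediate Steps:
$F{\left(111,\sqrt{-103 + 62} \right)} + C = \sqrt{-103 + 62} + 26169 = \sqrt{-41} + 26169 = i \sqrt{41} + 26169 = 26169 + i \sqrt{41}$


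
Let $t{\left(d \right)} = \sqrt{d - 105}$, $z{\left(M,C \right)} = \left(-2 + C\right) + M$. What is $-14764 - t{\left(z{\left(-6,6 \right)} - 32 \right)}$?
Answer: $-14764 - i \sqrt{139} \approx -14764.0 - 11.79 i$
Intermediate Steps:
$z{\left(M,C \right)} = -2 + C + M$
$t{\left(d \right)} = \sqrt{-105 + d}$
$-14764 - t{\left(z{\left(-6,6 \right)} - 32 \right)} = -14764 - \sqrt{-105 - 34} = -14764 - \sqrt{-139} = -14764 - i \sqrt{139}$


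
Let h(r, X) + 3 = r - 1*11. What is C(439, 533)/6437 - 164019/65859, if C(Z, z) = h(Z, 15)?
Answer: -342600076/141311461 ≈ -2.4244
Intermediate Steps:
h(r, X) = -14 + r (h(r, X) = -3 + (r - 1*11) = -3 + (r - 11) = -3 + (-11 + r) = -14 + r)
C(Z, z) = -14 + Z
C(439, 533)/6437 - 164019/65859 = (-14 + 439)/6437 - 164019/65859 = 425*(1/6437) - 164019*1/65859 = 425/6437 - 54673/21953 = -342600076/141311461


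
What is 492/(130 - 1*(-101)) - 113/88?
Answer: 521/616 ≈ 0.84578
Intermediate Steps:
492/(130 - 1*(-101)) - 113/88 = 492/(130 + 101) - 113*1/88 = 492/231 - 113/88 = 492*(1/231) - 113/88 = 164/77 - 113/88 = 521/616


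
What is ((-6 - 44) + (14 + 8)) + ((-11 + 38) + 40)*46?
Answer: 3054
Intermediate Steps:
((-6 - 44) + (14 + 8)) + ((-11 + 38) + 40)*46 = (-50 + 22) + (27 + 40)*46 = -28 + 67*46 = -28 + 3082 = 3054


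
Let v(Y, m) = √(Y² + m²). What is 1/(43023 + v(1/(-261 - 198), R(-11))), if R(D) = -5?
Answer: 9064128663/389966002201223 - 459*√5267026/389966002201223 ≈ 2.3241e-5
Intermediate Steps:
1/(43023 + v(1/(-261 - 198), R(-11))) = 1/(43023 + √((1/(-261 - 198))² + (-5)²)) = 1/(43023 + √((1/(-459))² + 25)) = 1/(43023 + √((-1/459)² + 25)) = 1/(43023 + √(1/210681 + 25)) = 1/(43023 + √(5267026/210681)) = 1/(43023 + √5267026/459)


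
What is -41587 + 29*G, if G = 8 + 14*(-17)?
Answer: -48257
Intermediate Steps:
G = -230 (G = 8 - 238 = -230)
-41587 + 29*G = -41587 + 29*(-230) = -41587 - 6670 = -48257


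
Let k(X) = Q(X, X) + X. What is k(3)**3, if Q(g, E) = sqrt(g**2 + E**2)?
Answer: 189 + 135*sqrt(2) ≈ 379.92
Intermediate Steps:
Q(g, E) = sqrt(E**2 + g**2)
k(X) = X + sqrt(2)*sqrt(X**2) (k(X) = sqrt(X**2 + X**2) + X = sqrt(2*X**2) + X = sqrt(2)*sqrt(X**2) + X = X + sqrt(2)*sqrt(X**2))
k(3)**3 = (3 + sqrt(2)*sqrt(3**2))**3 = (3 + sqrt(2)*sqrt(9))**3 = (3 + sqrt(2)*3)**3 = (3 + 3*sqrt(2))**3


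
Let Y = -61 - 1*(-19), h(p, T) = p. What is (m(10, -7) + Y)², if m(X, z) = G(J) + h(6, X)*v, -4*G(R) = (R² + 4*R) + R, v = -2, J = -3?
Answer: 11025/4 ≈ 2756.3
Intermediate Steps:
Y = -42 (Y = -61 + 19 = -42)
G(R) = -5*R/4 - R²/4 (G(R) = -((R² + 4*R) + R)/4 = -(R² + 5*R)/4 = -5*R/4 - R²/4)
m(X, z) = -21/2 (m(X, z) = -¼*(-3)*(5 - 3) + 6*(-2) = -¼*(-3)*2 - 12 = 3/2 - 12 = -21/2)
(m(10, -7) + Y)² = (-21/2 - 42)² = (-105/2)² = 11025/4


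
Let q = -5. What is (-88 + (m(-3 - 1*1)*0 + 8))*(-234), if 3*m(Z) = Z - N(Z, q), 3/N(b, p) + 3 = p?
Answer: 18720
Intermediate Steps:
N(b, p) = 3/(-3 + p)
m(Z) = ⅛ + Z/3 (m(Z) = (Z - 3/(-3 - 5))/3 = (Z - 3/(-8))/3 = (Z - 3*(-1)/8)/3 = (Z - 1*(-3/8))/3 = (Z + 3/8)/3 = (3/8 + Z)/3 = ⅛ + Z/3)
(-88 + (m(-3 - 1*1)*0 + 8))*(-234) = (-88 + ((⅛ + (-3 - 1*1)/3)*0 + 8))*(-234) = (-88 + ((⅛ + (-3 - 1)/3)*0 + 8))*(-234) = (-88 + ((⅛ + (⅓)*(-4))*0 + 8))*(-234) = (-88 + ((⅛ - 4/3)*0 + 8))*(-234) = (-88 + (-29/24*0 + 8))*(-234) = (-88 + (0 + 8))*(-234) = (-88 + 8)*(-234) = -80*(-234) = 18720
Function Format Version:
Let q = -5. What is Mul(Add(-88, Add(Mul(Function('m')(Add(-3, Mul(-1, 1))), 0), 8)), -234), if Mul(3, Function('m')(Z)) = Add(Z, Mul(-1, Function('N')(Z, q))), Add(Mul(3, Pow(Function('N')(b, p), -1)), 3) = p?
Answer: 18720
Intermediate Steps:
Function('N')(b, p) = Mul(3, Pow(Add(-3, p), -1))
Function('m')(Z) = Add(Rational(1, 8), Mul(Rational(1, 3), Z)) (Function('m')(Z) = Mul(Rational(1, 3), Add(Z, Mul(-1, Mul(3, Pow(Add(-3, -5), -1))))) = Mul(Rational(1, 3), Add(Z, Mul(-1, Mul(3, Pow(-8, -1))))) = Mul(Rational(1, 3), Add(Z, Mul(-1, Mul(3, Rational(-1, 8))))) = Mul(Rational(1, 3), Add(Z, Mul(-1, Rational(-3, 8)))) = Mul(Rational(1, 3), Add(Z, Rational(3, 8))) = Mul(Rational(1, 3), Add(Rational(3, 8), Z)) = Add(Rational(1, 8), Mul(Rational(1, 3), Z)))
Mul(Add(-88, Add(Mul(Function('m')(Add(-3, Mul(-1, 1))), 0), 8)), -234) = Mul(Add(-88, Add(Mul(Add(Rational(1, 8), Mul(Rational(1, 3), Add(-3, Mul(-1, 1)))), 0), 8)), -234) = Mul(Add(-88, Add(Mul(Add(Rational(1, 8), Mul(Rational(1, 3), Add(-3, -1))), 0), 8)), -234) = Mul(Add(-88, Add(Mul(Add(Rational(1, 8), Mul(Rational(1, 3), -4)), 0), 8)), -234) = Mul(Add(-88, Add(Mul(Add(Rational(1, 8), Rational(-4, 3)), 0), 8)), -234) = Mul(Add(-88, Add(Mul(Rational(-29, 24), 0), 8)), -234) = Mul(Add(-88, Add(0, 8)), -234) = Mul(Add(-88, 8), -234) = Mul(-80, -234) = 18720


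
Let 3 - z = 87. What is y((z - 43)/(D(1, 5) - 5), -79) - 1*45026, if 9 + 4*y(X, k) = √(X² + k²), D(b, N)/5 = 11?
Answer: -180113/4 + √15618629/200 ≈ -45009.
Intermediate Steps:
z = -84 (z = 3 - 1*87 = 3 - 87 = -84)
D(b, N) = 55 (D(b, N) = 5*11 = 55)
y(X, k) = -9/4 + √(X² + k²)/4
y((z - 43)/(D(1, 5) - 5), -79) - 1*45026 = (-9/4 + √(((-84 - 43)/(55 - 5))² + (-79)²)/4) - 1*45026 = (-9/4 + √((-127/50)² + 6241)/4) - 45026 = (-9/4 + √(16129/2500 + 6241)/4) - 45026 = (-9/4 + √(15618629/2500)/4) - 45026 = (-9/4 + (√15618629/50)/4) - 45026 = (-9/4 + √15618629/200) - 45026 = -180113/4 + √15618629/200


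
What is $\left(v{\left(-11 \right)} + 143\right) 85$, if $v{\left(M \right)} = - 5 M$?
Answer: $16830$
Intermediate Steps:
$\left(v{\left(-11 \right)} + 143\right) 85 = \left(\left(-5\right) \left(-11\right) + 143\right) 85 = \left(55 + 143\right) 85 = 198 \cdot 85 = 16830$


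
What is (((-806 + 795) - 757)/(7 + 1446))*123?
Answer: -94464/1453 ≈ -65.013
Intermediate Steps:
(((-806 + 795) - 757)/(7 + 1446))*123 = ((-11 - 757)/1453)*123 = -768*1/1453*123 = -768/1453*123 = -94464/1453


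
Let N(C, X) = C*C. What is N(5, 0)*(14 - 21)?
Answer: -175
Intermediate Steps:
N(C, X) = C²
N(5, 0)*(14 - 21) = 5²*(14 - 21) = 25*(-7) = -175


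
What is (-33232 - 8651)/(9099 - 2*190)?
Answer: -41883/8719 ≈ -4.8036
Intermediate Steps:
(-33232 - 8651)/(9099 - 2*190) = -41883/(9099 - 380) = -41883/8719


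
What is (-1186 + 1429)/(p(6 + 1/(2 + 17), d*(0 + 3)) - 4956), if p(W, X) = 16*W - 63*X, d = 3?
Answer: -4617/103097 ≈ -0.044783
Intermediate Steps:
p(W, X) = -63*X + 16*W
(-1186 + 1429)/(p(6 + 1/(2 + 17), d*(0 + 3)) - 4956) = (-1186 + 1429)/((-189*(0 + 3) + 16*(6 + 1/(2 + 17))) - 4956) = 243/((-189*3 + 16*(6 + 1/19)) - 4956) = 243/((-63*9 + 16*(6 + 1/19)) - 4956) = 243/((-567 + 16*(115/19)) - 4956) = 243/((-567 + 1840/19) - 4956) = 243/(-8933/19 - 4956) = 243/(-103097/19) = 243*(-19/103097) = -4617/103097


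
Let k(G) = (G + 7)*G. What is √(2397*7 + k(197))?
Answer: √56967 ≈ 238.68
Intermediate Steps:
k(G) = G*(7 + G) (k(G) = (7 + G)*G = G*(7 + G))
√(2397*7 + k(197)) = √(2397*7 + 197*(7 + 197)) = √(16779 + 197*204) = √(16779 + 40188) = √56967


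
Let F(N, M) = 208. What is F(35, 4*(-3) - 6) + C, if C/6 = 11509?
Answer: 69262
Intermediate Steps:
C = 69054 (C = 6*11509 = 69054)
F(35, 4*(-3) - 6) + C = 208 + 69054 = 69262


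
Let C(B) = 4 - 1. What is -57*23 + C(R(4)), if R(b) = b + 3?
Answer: -1308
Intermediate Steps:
R(b) = 3 + b
C(B) = 3
-57*23 + C(R(4)) = -57*23 + 3 = -1311 + 3 = -1308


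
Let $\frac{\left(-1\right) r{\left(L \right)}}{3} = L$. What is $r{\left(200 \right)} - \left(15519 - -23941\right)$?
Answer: $-40060$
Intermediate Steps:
$r{\left(L \right)} = - 3 L$
$r{\left(200 \right)} - \left(15519 - -23941\right) = \left(-3\right) 200 - \left(15519 - -23941\right) = -600 - \left(15519 + 23941\right) = -600 - 39460 = -40060$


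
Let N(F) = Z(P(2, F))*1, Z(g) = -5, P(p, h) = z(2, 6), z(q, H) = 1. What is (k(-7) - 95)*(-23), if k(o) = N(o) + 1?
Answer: 2277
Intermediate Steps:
P(p, h) = 1
N(F) = -5 (N(F) = -5*1 = -5)
k(o) = -4 (k(o) = -5 + 1 = -4)
(k(-7) - 95)*(-23) = (-4 - 95)*(-23) = -99*(-23) = 2277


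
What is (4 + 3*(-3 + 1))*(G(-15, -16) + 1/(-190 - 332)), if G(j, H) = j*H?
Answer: -125279/261 ≈ -480.00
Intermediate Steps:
G(j, H) = H*j
(4 + 3*(-3 + 1))*(G(-15, -16) + 1/(-190 - 332)) = (4 + 3*(-3 + 1))*(-16*(-15) + 1/(-190 - 332)) = (4 + 3*(-2))*(240 + 1/(-522)) = (4 - 6)*(240 - 1/522) = -2*125279/522 = -125279/261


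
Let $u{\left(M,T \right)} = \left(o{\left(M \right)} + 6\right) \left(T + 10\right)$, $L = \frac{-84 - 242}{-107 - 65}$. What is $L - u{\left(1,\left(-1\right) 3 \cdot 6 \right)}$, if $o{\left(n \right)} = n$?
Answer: $\frac{4979}{86} \approx 57.895$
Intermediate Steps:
$L = \frac{163}{86}$ ($L = - \frac{326}{-172} = \left(-326\right) \left(- \frac{1}{172}\right) = \frac{163}{86} \approx 1.8953$)
$u{\left(M,T \right)} = \left(6 + M\right) \left(10 + T\right)$ ($u{\left(M,T \right)} = \left(M + 6\right) \left(T + 10\right) = \left(6 + M\right) \left(10 + T\right)$)
$L - u{\left(1,\left(-1\right) 3 \cdot 6 \right)} = \frac{163}{86} - \left(60 + 6 \left(-1\right) 3 \cdot 6 + 10 \cdot 1 + 1 \left(-1\right) 3 \cdot 6\right) = \frac{163}{86} - \left(60 + 6 \left(\left(-3\right) 6\right) + 10 + 1 \left(\left(-3\right) 6\right)\right) = \frac{163}{86} - \left(60 + 6 \left(-18\right) + 10 + 1 \left(-18\right)\right) = \frac{163}{86} - \left(60 - 108 + 10 - 18\right) = \frac{163}{86} - -56 = \frac{163}{86} + 56 = \frac{4979}{86}$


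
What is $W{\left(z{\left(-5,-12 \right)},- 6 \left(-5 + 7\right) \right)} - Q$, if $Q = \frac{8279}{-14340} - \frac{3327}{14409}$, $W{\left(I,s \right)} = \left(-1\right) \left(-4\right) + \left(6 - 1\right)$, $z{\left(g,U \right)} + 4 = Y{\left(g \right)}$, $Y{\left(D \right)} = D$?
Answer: $\frac{75060253}{7652780} \approx 9.8082$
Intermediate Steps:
$z{\left(g,U \right)} = -4 + g$
$W{\left(I,s \right)} = 9$ ($W{\left(I,s \right)} = 4 + 5 = 9$)
$Q = - \frac{6185233}{7652780}$ ($Q = 8279 \left(- \frac{1}{14340}\right) - \frac{1109}{4803} = - \frac{8279}{14340} - \frac{1109}{4803} = - \frac{6185233}{7652780} \approx -0.80823$)
$W{\left(z{\left(-5,-12 \right)},- 6 \left(-5 + 7\right) \right)} - Q = 9 - - \frac{6185233}{7652780} = 9 + \frac{6185233}{7652780} = \frac{75060253}{7652780}$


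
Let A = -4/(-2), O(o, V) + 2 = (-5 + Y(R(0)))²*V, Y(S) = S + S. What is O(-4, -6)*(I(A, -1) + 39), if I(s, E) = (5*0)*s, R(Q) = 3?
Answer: -312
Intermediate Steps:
Y(S) = 2*S
O(o, V) = -2 + V (O(o, V) = -2 + (-5 + 2*3)²*V = -2 + (-5 + 6)²*V = -2 + 1²*V = -2 + 1*V = -2 + V)
A = 2 (A = -4*(-½) = 2)
I(s, E) = 0 (I(s, E) = 0*s = 0)
O(-4, -6)*(I(A, -1) + 39) = (-2 - 6)*(0 + 39) = -8*39 = -312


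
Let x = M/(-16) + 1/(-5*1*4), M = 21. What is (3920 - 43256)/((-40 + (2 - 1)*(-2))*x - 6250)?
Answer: 1573440/247711 ≈ 6.3519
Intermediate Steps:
x = -109/80 (x = 21/(-16) + 1/(-5*1*4) = 21*(-1/16) + 1/(-5*4) = -21/16 + 1/(-20) = -21/16 + 1*(-1/20) = -21/16 - 1/20 = -109/80 ≈ -1.3625)
(3920 - 43256)/((-40 + (2 - 1)*(-2))*x - 6250) = (3920 - 43256)/((-40 + (2 - 1)*(-2))*(-109/80) - 6250) = -39336/((-40 + 1*(-2))*(-109/80) - 6250) = -39336/((-40 - 2)*(-109/80) - 6250) = -39336/(-42*(-109/80) - 6250) = -39336/(2289/40 - 6250) = -39336/(-247711/40) = -39336*(-40/247711) = 1573440/247711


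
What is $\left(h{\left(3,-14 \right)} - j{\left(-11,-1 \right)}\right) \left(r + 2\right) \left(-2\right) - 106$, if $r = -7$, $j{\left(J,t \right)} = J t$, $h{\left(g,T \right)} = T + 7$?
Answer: $-286$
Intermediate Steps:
$h{\left(g,T \right)} = 7 + T$
$\left(h{\left(3,-14 \right)} - j{\left(-11,-1 \right)}\right) \left(r + 2\right) \left(-2\right) - 106 = \left(\left(7 - 14\right) - \left(-11\right) \left(-1\right)\right) \left(-7 + 2\right) \left(-2\right) - 106 = \left(-7 - 11\right) \left(\left(-5\right) \left(-2\right)\right) - 106 = \left(-7 - 11\right) 10 - 106 = \left(-18\right) 10 - 106 = -180 - 106 = -286$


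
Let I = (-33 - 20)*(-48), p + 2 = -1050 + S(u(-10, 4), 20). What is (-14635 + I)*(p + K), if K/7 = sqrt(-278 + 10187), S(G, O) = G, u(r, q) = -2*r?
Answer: 12477912 - 253911*sqrt(1101) ≈ 4.0528e+6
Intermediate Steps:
p = -1032 (p = -2 + (-1050 - 2*(-10)) = -2 + (-1050 + 20) = -2 - 1030 = -1032)
K = 21*sqrt(1101) (K = 7*sqrt(-278 + 10187) = 7*sqrt(9909) = 7*(3*sqrt(1101)) = 21*sqrt(1101) ≈ 696.81)
I = 2544 (I = -53*(-48) = 2544)
(-14635 + I)*(p + K) = (-14635 + 2544)*(-1032 + 21*sqrt(1101)) = -12091*(-1032 + 21*sqrt(1101)) = 12477912 - 253911*sqrt(1101)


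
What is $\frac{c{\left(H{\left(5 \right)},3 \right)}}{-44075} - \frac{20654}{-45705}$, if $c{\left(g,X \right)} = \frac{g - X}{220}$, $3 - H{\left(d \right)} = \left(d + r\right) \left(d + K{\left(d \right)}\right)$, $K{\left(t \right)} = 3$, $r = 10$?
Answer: $\frac{182069996}{402889575} \approx 0.45191$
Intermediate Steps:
$H{\left(d \right)} = 3 - \left(3 + d\right) \left(10 + d\right)$ ($H{\left(d \right)} = 3 - \left(d + 10\right) \left(d + 3\right) = 3 - \left(10 + d\right) \left(3 + d\right) = 3 - \left(3 + d\right) \left(10 + d\right)$)
$c{\left(g,X \right)} = - \frac{X}{220} + \frac{g}{220}$ ($c{\left(g,X \right)} = \left(g - X\right) \frac{1}{220} = - \frac{X}{220} + \frac{g}{220}$)
$\frac{c{\left(H{\left(5 \right)},3 \right)}}{-44075} - \frac{20654}{-45705} = \frac{\left(- \frac{1}{220}\right) 3 + \frac{-27 - 5^{2} - 65}{220}}{-44075} - \frac{20654}{-45705} = \left(- \frac{3}{220} + \frac{-27 - 25 - 65}{220}\right) \left(- \frac{1}{44075}\right) - - \frac{20654}{45705} = \left(- \frac{3}{220} + \frac{-27 - 25 - 65}{220}\right) \left(- \frac{1}{44075}\right) + \frac{20654}{45705} = \left(- \frac{3}{220} + \frac{1}{220} \left(-117\right)\right) \left(- \frac{1}{44075}\right) + \frac{20654}{45705} = \left(- \frac{3}{220} - \frac{117}{220}\right) \left(- \frac{1}{44075}\right) + \frac{20654}{45705} = \left(- \frac{6}{11}\right) \left(- \frac{1}{44075}\right) + \frac{20654}{45705} = \frac{6}{484825} + \frac{20654}{45705} = \frac{182069996}{402889575}$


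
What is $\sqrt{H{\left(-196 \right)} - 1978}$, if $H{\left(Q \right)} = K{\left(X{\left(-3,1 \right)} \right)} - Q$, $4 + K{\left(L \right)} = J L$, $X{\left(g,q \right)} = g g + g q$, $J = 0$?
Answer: $i \sqrt{1786} \approx 42.261 i$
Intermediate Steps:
$X{\left(g,q \right)} = g^{2} + g q$
$K{\left(L \right)} = -4$ ($K{\left(L \right)} = -4 + 0 L = -4 + 0 = -4$)
$H{\left(Q \right)} = -4 - Q$
$\sqrt{H{\left(-196 \right)} - 1978} = \sqrt{\left(-4 - -196\right) - 1978} = \sqrt{\left(-4 + 196\right) - 1978} = \sqrt{192 - 1978} = \sqrt{-1786} = i \sqrt{1786}$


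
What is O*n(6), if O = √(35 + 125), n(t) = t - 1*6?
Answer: 0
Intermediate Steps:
n(t) = -6 + t (n(t) = t - 6 = -6 + t)
O = 4*√10 (O = √160 = 4*√10 ≈ 12.649)
O*n(6) = (4*√10)*(-6 + 6) = (4*√10)*0 = 0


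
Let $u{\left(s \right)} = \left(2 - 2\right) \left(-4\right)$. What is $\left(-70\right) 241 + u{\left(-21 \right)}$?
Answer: $-16870$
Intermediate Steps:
$u{\left(s \right)} = 0$ ($u{\left(s \right)} = 0 \left(-4\right) = 0$)
$\left(-70\right) 241 + u{\left(-21 \right)} = \left(-70\right) 241 + 0 = -16870 + 0 = -16870$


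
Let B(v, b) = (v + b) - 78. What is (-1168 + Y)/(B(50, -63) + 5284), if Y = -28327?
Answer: -29495/5193 ≈ -5.6798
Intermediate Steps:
B(v, b) = -78 + b + v (B(v, b) = (b + v) - 78 = -78 + b + v)
(-1168 + Y)/(B(50, -63) + 5284) = (-1168 - 28327)/((-78 - 63 + 50) + 5284) = -29495/(-91 + 5284) = -29495/5193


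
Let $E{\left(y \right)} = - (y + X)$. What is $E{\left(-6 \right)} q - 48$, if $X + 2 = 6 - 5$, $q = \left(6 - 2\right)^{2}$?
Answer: $64$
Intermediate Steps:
$q = 16$ ($q = 4^{2} = 16$)
$X = -1$ ($X = -2 + \left(6 - 5\right) = -2 + 1 = -1$)
$E{\left(y \right)} = 1 - y$ ($E{\left(y \right)} = - (y - 1) = - (-1 + y) = 1 - y$)
$E{\left(-6 \right)} q - 48 = \left(1 - -6\right) 16 - 48 = \left(1 + 6\right) 16 - 48 = 7 \cdot 16 - 48 = 112 - 48 = 64$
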